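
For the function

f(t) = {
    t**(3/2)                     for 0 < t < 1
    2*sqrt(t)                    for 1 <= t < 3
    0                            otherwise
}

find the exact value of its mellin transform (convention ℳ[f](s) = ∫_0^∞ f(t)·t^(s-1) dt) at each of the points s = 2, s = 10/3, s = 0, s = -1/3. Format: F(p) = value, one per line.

F(2) = -18/35 + 36*sqrt(3)/5
F(10/3) = -210/667 + 324*3**(5/6)/23
F(0) = -10/3 + 4*sqrt(3)
F(-1/3) = -78/7 + 12*3**(1/6)

integrate the 2 segments split at 1, then add the results
on [0, 1) integrate f = t**(3/2) against the kernel
on [1, 3): add ∫ 2*sqrt(t)·t^(s-1) dt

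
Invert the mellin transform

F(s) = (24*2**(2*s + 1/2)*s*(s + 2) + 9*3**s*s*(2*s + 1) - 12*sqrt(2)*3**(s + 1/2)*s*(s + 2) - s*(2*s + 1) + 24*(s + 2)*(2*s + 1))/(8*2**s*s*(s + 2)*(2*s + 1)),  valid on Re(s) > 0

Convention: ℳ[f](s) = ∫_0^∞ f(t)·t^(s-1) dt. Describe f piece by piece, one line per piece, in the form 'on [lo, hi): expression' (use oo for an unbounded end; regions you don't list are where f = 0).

on [0, 1/2): 3
on [1/2, 3/2): t**2/2
on [3/2, 2): 3*sqrt(t)/2

cuts at 1/2, 3/2: linearity sums the 3 kernel integrals
∫ 3·t^(s-1) over [0, 1/2)
for t in [1/2, 3/2): the term is ∫ t**2/2·t^(s-1)
between 3/2 and 2 the integrand is 3*sqrt(t)/2·t^(s-1)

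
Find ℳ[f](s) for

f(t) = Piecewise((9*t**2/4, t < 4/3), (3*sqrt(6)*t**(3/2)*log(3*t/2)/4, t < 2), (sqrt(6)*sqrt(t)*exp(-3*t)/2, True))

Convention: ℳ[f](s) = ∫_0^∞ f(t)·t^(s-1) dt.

invert the common scale on t to get t**2 on [0, 2); t**(3/2)*log(t) on [2, 3); sqrt(t)*exp(-2*t) on [3, ∞)
invert the shared t-power to get t**(3/2) on [0, 2); t*log(t) on [2, 3); exp(-2*t) on [3, ∞)
split f at 4/3, 2: ℳ[f](s) collects 3 kernel integrals
on [0, 4/3) integrate f = 9*t**2/4 against the kernel
∫ over [4/3, 2) of 3*sqrt(6)*t**(3/2)*log(3*t/2)/4·t^(s-1) joins the sum
between 2 and ∞ the integrand is sqrt(6)*sqrt(t)*exp(-3*t)/2·t^(s-1)

(2/3)**s*6**(1/2 - s)*(-4*12**(s + 1/2)*(s + 2)*(2*s + 1)*log(2) - 8*12**(s + 1/2)*(s + 2)*log(2) + 8*12**(s + 1/2)*(s + 2) + 2*12**(s + 1/2)*sqrt(2)*(8*s + (2*s + 1)**2 + 8) + 6*18**(s + 1/2)*(s + 2)*(2*s + 1)*log(3) - 12*18**(s + 1/2)*(s + 2) + 12*18**(s + 1/2)*(s + 2)*log(3) + 3**(s + 1/2)*(s + 2)*(8*s + (2*s + 1)**2 + 8)*uppergamma(s + 1/2, 6))/(6*(s + 2)*(8*s + (2*s + 1)**2 + 8))
  Re(s) > -2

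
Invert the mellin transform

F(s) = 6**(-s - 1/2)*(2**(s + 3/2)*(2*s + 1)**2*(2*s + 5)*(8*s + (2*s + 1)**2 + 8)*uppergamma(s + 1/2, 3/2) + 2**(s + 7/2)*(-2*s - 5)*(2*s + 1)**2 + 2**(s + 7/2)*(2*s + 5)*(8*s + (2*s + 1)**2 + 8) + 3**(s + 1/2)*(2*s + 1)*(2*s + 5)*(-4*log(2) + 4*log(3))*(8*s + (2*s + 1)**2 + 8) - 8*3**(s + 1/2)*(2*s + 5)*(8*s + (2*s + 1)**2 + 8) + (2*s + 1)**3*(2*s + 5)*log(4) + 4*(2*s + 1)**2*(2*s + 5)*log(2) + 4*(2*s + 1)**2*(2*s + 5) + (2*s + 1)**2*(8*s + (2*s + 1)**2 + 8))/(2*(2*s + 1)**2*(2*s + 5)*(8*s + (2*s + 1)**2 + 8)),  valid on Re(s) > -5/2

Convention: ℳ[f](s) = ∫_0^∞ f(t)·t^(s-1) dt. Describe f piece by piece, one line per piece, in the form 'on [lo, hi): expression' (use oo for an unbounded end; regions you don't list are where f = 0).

undo the shared t-power: 9*t**2 on [0, 1/6); 3*t*log(3*t) on [1/6, 1/3); log(3*t) on [1/3, 1/2); …
the common scale on t comes off first: t**2 on [0, 1/2); t*log(t) on [1/2, 1); log(t) on [1, 3/2); …
breakpoints 1/6, 1/3, 1/2: one integral from each of the 4 segments
[0, 1/6) adds the kernel integral of 9*t**(5/2)
the [1/6, 1/3) slice contributes ∫ 3*t**(3/2)*log(3*t)·t^(s-1) dt
∫ sqrt(t)*log(3*t)·t^(s-1) over [1/3, 1/2)
[1/2, ∞) adds the kernel integral of sqrt(t)*exp(-3*t)

on [0, 1/6): 9*t**(5/2)
on [1/6, 1/3): 3*t**(3/2)*log(3*t)
on [1/3, 1/2): sqrt(t)*log(3*t)
on [1/2, oo): sqrt(t)*exp(-3*t)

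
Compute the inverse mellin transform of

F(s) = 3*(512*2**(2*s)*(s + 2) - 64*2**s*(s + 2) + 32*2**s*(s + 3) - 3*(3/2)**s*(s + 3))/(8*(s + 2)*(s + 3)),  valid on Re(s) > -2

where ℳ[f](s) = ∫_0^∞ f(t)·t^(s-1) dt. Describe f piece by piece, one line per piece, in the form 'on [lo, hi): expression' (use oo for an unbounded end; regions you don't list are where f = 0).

treat the 3 regions marked off by 3/2, 2 separately and sum
segment [0, 3/2) carries 5*t**2/2; integrate it
∫ 3*t**2·t^(s-1) over [3/2, 2)
the [2, 4) slice contributes ∫ 3*t**3·t^(s-1) dt

on [0, 3/2): 5*t**2/2
on [3/2, 2): 3*t**2
on [2, 4): 3*t**3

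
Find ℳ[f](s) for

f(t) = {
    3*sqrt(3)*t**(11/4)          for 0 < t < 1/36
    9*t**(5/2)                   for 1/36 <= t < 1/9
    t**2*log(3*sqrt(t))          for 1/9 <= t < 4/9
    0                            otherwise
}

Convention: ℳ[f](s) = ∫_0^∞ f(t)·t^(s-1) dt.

remove the shared t-power first: 3*sqrt(3)*t**(3/4) on [0, 1/36); 9*sqrt(t) on [1/36, 1/9); log(3*sqrt(t)) on [1/9, 4/9)
strip the power substitution: 3*sqrt(3)*t**(3/2) on [0, 1/6); 9*t on [1/6, 1/3); log(3*t) on [1/3, 2/3)
undo the common scale on t: t**(3/2) on [0, 1/2); 3*t on [1/2, 1); log(t) on [1, 2)
decompose at 1/36, 1/9; ℳ[f](s) sums the 3 pieces' integrals
piece [0, 1/36): integrate 3*sqrt(3)*t**(11/4) against the kernel
between 1/36 and 1/9 the integrand is 9*t**(5/2)·t^(s-1)
∫ t**2*log(3*sqrt(t))·t^(s-1) over [1/9, 4/9)

6**(-2*s - 4)*(24*2**(2*s + 4)*(s + 2)**2*(4*s + 11) + 2*2**(2*s + 4)*(2*s + 5)*(4*s + 11) + 4*2**(4*s + 8)*(s + 2)*(2*s + 5)*(4*s + 11)*log(2) - 2*2**(4*s + 8)*(2*s + 5)*(4*s + 11) + 4*sqrt(2)*(s + 2)**2*(2*s + 5) - 12*(s + 2)**2*(4*s + 11))/(4*(s + 2)**2*(2*s + 5)*(4*s + 11))
  Re(s) > -11/4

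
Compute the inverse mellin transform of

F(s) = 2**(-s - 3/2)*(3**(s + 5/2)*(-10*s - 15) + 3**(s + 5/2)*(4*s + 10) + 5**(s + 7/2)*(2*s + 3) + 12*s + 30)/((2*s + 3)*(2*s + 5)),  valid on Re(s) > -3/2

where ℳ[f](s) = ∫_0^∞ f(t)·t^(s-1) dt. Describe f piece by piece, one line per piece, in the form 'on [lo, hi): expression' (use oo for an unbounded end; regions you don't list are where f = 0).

on [0, 1/2): 6*t**(3/2)
on [1/2, 3/2): 3*t**(3/2)
on [3/2, 5/2): 5*t**(5/2)

split f at 1/2, 3/2: ℳ[f](s) collects 3 kernel integrals
∫ over [0, 1/2) of 6*t**(3/2)·t^(s-1) joins the sum
between 1/2 and 3/2 the integrand is 3*t**(3/2)·t^(s-1)
∫ over [3/2, 5/2) of 5*t**(5/2)·t^(s-1) joins the sum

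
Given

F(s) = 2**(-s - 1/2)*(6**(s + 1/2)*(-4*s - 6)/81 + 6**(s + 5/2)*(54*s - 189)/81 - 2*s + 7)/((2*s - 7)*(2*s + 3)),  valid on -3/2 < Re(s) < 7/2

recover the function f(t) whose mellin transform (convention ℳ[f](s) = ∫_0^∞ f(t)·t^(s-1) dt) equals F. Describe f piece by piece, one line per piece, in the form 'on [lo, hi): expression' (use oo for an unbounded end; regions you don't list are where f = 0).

remove the shared t-power first: t on [0, 1/2); 2*t on [1/2, 3); t**(-4) on [3, ∞)
decompose at 1/2, 3; ℳ[f](s) sums the 3 pieces' integrals
on [0, 1/2) integrate f = t**(3/2) against the kernel
piece [1/2, 3): integrate 2*t**(3/2) against the kernel
between 3 and ∞ the integrand is t**(-7/2)·t^(s-1)

on [0, 1/2): t**(3/2)
on [1/2, 3): 2*t**(3/2)
on [3, oo): t**(-7/2)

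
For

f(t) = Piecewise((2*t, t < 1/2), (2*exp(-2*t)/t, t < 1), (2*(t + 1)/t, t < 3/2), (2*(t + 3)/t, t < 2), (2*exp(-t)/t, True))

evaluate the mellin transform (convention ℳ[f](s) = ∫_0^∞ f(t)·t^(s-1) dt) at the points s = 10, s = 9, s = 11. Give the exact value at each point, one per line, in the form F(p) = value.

F(10) = (217009980*E + 267949573*exp(2) + 301364743680)*exp(-2)/506880
F(9) = (4932000*E + 13477999*exp(2) + 3414960000)*exp(-2)/46080
F(11) = (2604122400*E + 1302094759*exp(2) + 7241213675520)*exp(-2)/1351680

remove the common scale on t first: 4*t on [0, 1/4); exp(-4*t)/t on [1/4, 1/2); (2*t + 1)/t on [1/2, 3/4); …
the shared t-power comes off first: 4*t**2 on [0, 1/4); exp(-4*t) on [1/4, 1/2); 2*t + 1 on [1/2, 3/4); …
remove the common scale on t first: t**2 on [0, 1/2); exp(-2*t) on [1/2, 1); t + 1 on [1, 3/2); …
summing 5 kernel integrals split by 1/2, 1, 3/2, 2 yields ℳ[f](s)
[0, 1/2) adds the kernel integral of 2*t
[1/2, 1) adds the kernel integral of 2*exp(-2*t)/t
piece [1, 3/2): integrate 2*(t + 1)/t against the kernel
between 3/2 and 2 the integrand is 2*(t + 3)/t·t^(s-1)
piece [2, ∞): integrate 2*exp(-t)/t against the kernel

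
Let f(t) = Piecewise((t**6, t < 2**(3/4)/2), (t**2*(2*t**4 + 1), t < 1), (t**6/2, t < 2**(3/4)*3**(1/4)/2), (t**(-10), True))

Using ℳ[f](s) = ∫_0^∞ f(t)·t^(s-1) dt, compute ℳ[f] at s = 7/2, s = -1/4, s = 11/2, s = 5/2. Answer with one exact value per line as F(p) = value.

F(7/2) = 2**(5/8)*(-11466 + 18271*3**(3/8) + 33228*2**(3/8))/195624
F(-1/4) = 2**(9/16)*(-117342 + 28399*3**(7/16) + 148338*2**(7/16))/356454
F(11/2) = 2**(1/8)*(-3294 + 9828*2**(7/8) + 7325*3**(7/8))/74520
F(5/2) = 2**(7/8)*(-1290 + 1759*3**(1/8) + 3660*2**(1/8))/18360

invert the power substitution to get t**3 on [0, sqrt(2)/2); t*(2*t**2 + 1) on [sqrt(2)/2, 1); t**3/2 on [1, sqrt(6)/2); …
reversing the shared t-power: t**2 on [0, sqrt(2)/2); 2*t**2 + 1 on [sqrt(2)/2, 1); t**2/2 on [1, sqrt(6)/2); …
peel off the power substitution: t on [0, 1/2); 2*t + 1 on [1/2, 1); t/2 on [1, 3/2); …
cuts at 2**(3/4)/2, 1, 2**(3/4)*3**(1/4)/2: linearity sums the 4 kernel integrals
on [0, 2**(3/4)/2): add ∫ t**6·t^(s-1) dt
[2**(3/4)/2, 1) adds the kernel integral of t**2*(2*t**4 + 1)
between 1 and 2**(3/4)*3**(1/4)/2 the integrand is t**6/2·t^(s-1)
∫ over [2**(3/4)*3**(1/4)/2, ∞) of t**(-10)·t^(s-1) joins the sum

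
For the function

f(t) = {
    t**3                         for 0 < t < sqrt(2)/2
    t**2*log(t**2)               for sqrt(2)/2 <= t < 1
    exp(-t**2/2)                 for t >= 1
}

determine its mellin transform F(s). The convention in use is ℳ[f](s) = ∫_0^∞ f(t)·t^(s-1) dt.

strip the power substitution: t**(3/2) on [0, 1/2); t*log(t) on [1/2, 1); exp(-t/2) on [1, ∞)
cuts at sqrt(2)/2, 1: linearity sums the 3 kernel integrals
segment 0 to sqrt(2)/2 holds t**3; add its integral
∫ t**2*log(t**2)·t^(s-1) over [sqrt(2)/2, 1)
∫ exp(-t**2/2)·t^(s-1) over [1, ∞)

(-2*2**(s/2)*(s + 3) + 2*2**s*(s + 3)*(s**2/4 + s + 1)*uppergamma(s/2, 1/2) + s*(s + 3)*log(2)/2 + s + (s + 3)*log(2) + sqrt(2)*(s**2/4 + s + 1) + 3)/(4*2**(s/2)*(s + 3)*(s**2/4 + s + 1))
  Re(s) > -3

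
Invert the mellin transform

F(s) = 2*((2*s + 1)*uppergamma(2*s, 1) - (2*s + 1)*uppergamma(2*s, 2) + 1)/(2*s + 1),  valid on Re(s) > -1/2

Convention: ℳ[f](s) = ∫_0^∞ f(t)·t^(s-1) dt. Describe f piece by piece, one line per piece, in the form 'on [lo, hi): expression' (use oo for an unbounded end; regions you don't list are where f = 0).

on [0, 1): sqrt(t)
on [1, 4): exp(-sqrt(t))

undo the power substitution: t on [0, 1); exp(-t) on [1, 2)
integrate the 2 segments split at 1, then add the results
on [0, 1) integrate f = sqrt(t) against the kernel
segment [1, 4) carries exp(-sqrt(t)); integrate it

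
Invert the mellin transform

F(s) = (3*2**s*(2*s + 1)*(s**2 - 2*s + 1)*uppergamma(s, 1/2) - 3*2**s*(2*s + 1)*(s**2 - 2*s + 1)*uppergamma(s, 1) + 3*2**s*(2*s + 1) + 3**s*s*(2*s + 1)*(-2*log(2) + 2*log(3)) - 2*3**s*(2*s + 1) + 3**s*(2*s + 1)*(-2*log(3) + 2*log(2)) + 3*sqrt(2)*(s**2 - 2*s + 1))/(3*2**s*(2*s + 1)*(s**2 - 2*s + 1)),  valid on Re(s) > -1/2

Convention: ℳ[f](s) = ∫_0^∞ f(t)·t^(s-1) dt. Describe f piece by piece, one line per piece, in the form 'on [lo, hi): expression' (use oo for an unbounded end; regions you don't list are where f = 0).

on [0, 1/2): sqrt(t)
on [1/2, 1): exp(-t)
on [1, 3/2): log(t)/t

linearity at 1/2, 1 turns ℳ[f](s) into 3 summed integrals
the [0, 1/2) slice contributes ∫ sqrt(t)·t^(s-1) dt
piece [1/2, 1): integrate exp(-t) against the kernel
the [1, 3/2) slice contributes ∫ log(t)/t·t^(s-1) dt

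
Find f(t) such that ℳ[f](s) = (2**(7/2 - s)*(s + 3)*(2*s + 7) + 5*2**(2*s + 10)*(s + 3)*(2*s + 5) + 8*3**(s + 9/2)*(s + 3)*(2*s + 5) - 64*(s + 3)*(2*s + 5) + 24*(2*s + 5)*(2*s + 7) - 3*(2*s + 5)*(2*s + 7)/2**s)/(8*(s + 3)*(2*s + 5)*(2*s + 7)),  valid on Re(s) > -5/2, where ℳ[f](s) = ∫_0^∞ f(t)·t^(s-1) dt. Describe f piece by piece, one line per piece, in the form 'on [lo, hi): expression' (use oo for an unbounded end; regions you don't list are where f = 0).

integrate the 4 segments split at 1/2, 1, 3, then add the results
for t in [0, 1/2): the term is ∫ 4*t**(5/2)·t^(s-1)
on [1/2, 1): add ∫ 3*t**3·t^(s-1) dt
piece [1, 3): integrate 4*t**(7/2) against the kernel
[3, 4) adds the kernel integral of 5*t**(7/2)/2

on [0, 1/2): 4*t**(5/2)
on [1/2, 1): 3*t**3
on [1, 3): 4*t**(7/2)
on [3, 4): 5*t**(7/2)/2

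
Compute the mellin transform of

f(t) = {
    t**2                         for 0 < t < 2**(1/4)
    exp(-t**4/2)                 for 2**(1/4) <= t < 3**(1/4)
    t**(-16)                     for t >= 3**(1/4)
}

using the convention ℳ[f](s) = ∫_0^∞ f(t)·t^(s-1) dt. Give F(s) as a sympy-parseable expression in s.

back out the power substitution: t on [0, sqrt(2)); exp(-t**2/2) on [sqrt(2), sqrt(3)); t**(-8) on [sqrt(3), ∞)
remove the power substitution first: sqrt(t) on [0, 2); exp(-t/2) on [2, 3); t**(-4) on [3, ∞)
summing 3 kernel integrals split by 2**(1/4), 3**(1/4) yields ℳ[f](s)
piece [0, 2**(1/4)): integrate t**2 against the kernel
over [2**(1/4), 3**(1/4)), the kernel integral of exp(-t**4/2) enters the sum
over [3**(1/4), ∞), the kernel integral of t**(-16) enters the sum

(81*2**(s/4)*(s - 16)*(s + 2)*uppergamma(s/4, 1) - 81*2**(s/4)*(s - 16)*(s + 2)*uppergamma(s/4, 3/2) + 324*2**(s/4 + 1/2)*(s - 16) - 4*3**(s/4)*(s + 2))/(324*(s - 16)*(s + 2))
  -2 < Re(s) < 16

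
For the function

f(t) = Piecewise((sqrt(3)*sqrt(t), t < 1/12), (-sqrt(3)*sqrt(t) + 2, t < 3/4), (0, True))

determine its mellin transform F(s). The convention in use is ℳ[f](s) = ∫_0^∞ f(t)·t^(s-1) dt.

(9**s*s + 2*9**s - 2*s - 2)/(12**s*s*(2*s + 1))
  Re(s) > -1/2

the common scale on t comes off first: sqrt(t) on [0, 1/4); 2 - sqrt(t) on [1/4, 9/4)
peel off the power substitution: t on [0, 1/2); 2 - t on [1/2, 3/2)
slice at 1/12, transform all 2 pieces, and sum them
over [0, 1/12), the kernel integral of sqrt(3)*sqrt(t) enters the sum
over [1/12, 3/4), the kernel integral of (-sqrt(3)*sqrt(t) + 2) enters the sum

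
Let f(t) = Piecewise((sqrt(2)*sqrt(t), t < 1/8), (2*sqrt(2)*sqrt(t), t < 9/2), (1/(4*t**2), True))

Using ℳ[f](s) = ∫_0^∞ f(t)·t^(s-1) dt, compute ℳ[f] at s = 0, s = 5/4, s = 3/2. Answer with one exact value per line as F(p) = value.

invert the common scale on t to get sqrt(t) on [0, 1/4); 2*sqrt(t) on [1/4, 9); t**(-2) on [9, ∞)
peel off the power substitution: t on [0, 1/2); 2*t on [1/2, 3); t**(-4) on [3, ∞)
cuts at 1/8, 9/2: linearity sums the 3 kernel integrals
piece [0, 1/8): integrate sqrt(2)*sqrt(t) against the kernel
on [1/8, 9/2): add ∫ 2*sqrt(2)*sqrt(t)·t^(s-1) dt
segment 9/2 to ∞ holds 1/(4*t**2); add its integral

F(0) = 1783/162
F(5/4) = 2**(1/4)*(-27 + 11720*sqrt(6))/1512
F(3/2) = 7837*sqrt(2)/384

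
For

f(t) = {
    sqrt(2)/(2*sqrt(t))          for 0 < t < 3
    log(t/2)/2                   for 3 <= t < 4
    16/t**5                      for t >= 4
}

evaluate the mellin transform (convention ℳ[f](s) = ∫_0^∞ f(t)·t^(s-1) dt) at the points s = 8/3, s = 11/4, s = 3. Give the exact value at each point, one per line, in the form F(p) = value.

F(8/3) = -57*2**(1/3)/28 + 81*3**(2/3)/128 + 27*sqrt(2)*3**(1/6)/13 + log(2**(27*3**(2/3)/16 + 6*2**(1/3))/3**(27*3**(2/3)/16))
F(11/4) = -2062*sqrt(2)/1089 + 72*3**(3/4)/121 + 2*sqrt(2)*3**(1/4) + log(2**(18*3**(3/4)/11 + 64*sqrt(2)/11)/3**(18*3**(3/4)/11))
F(3) = -9*log(3)/2 - 14/9 + 9*sqrt(6)/5 + 91*log(2)/6

the shared t-power comes off first: sqrt(2)*sqrt(t)/2 on [0, 3); t*log(t/2)/2 on [3, 4); 16/t**4 on [4, ∞)
remove the common scale on t first: sqrt(t) on [0, 3/2); t*log(t) on [3/2, 2); t**(-4) on [2, ∞)
the 3 pieces separated at 3, 4 each add one integral
∫ over [0, 3) of sqrt(2)/(2*sqrt(t))·t^(s-1) joins the sum
over [3, 4), the kernel integral of log(t/2)/2 enters the sum
segment [4, ∞) carries 16/t**5; integrate it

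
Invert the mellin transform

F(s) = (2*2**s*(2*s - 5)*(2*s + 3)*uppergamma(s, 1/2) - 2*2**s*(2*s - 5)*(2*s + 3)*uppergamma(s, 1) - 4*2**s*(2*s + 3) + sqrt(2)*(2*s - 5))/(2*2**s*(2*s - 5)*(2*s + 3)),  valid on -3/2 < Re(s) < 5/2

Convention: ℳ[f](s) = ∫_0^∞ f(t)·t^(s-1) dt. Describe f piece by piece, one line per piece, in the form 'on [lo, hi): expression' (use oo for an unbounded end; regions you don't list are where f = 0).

the 3 pieces separated at 1/2, 1 each add one integral
on [0, 1/2) integrate f = t**(3/2) against the kernel
piece [1/2, 1): integrate exp(-t) against the kernel
segment 1 to ∞ holds t**(-5/2); add its integral

on [0, 1/2): t**(3/2)
on [1/2, 1): exp(-t)
on [1, oo): t**(-5/2)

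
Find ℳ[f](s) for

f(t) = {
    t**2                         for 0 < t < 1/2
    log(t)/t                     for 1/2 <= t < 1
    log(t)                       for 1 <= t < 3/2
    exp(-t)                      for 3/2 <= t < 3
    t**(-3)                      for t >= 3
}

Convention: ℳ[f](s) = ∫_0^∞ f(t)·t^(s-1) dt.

(108*2**s*s**2*(s - 3)*(s + 2)*(s**2 - 2*s + 1)*uppergamma(s, 3/2) - 108*2**s*s**2*(s - 3)*(s + 2)*(s**2 - 2*s + 1)*uppergamma(s, 3) - 108*2**s*s**2*(s - 3)*(s + 2) + 108*2**s*(s - 3)*(s + 2)*(s**2 - 2*s + 1) - 108*3**s*s*(s - 3)*(s + 2)*(s**2 - 2*s + 1)*log(2) + 108*3**s*s*(s - 3)*(s + 2)*(s**2 - 2*s + 1)*log(3) - 108*3**s*(s - 3)*(s + 2)*(s**2 - 2*s + 1) - 4*6**s*s**2*(s + 2)*(s**2 - 2*s + 1) + 216*s**3*(s - 3)*(s + 2)*log(2) - 216*s**2*(s - 3)*(s + 2)*log(2) + 216*s**2*(s - 3)*(s + 2) + 27*s**2*(s - 3)*(s**2 - 2*s + 1))/(108*2**s*s**2*(s - 3)*(s + 2)*(s**2 - 2*s + 1))
  -2 < Re(s) < 3

breakpoints 1/2, 1, 3/2, 3: one integral from each of the 5 segments
over [0, 1/2), the kernel integral of t**2 enters the sum
for t in [1/2, 1): the term is ∫ log(t)/t·t^(s-1)
segment [1, 3/2) carries log(t); integrate it
on [3/2, 3) integrate f = exp(-t) against the kernel
the [3, ∞) slice contributes ∫ t**(-3)·t^(s-1) dt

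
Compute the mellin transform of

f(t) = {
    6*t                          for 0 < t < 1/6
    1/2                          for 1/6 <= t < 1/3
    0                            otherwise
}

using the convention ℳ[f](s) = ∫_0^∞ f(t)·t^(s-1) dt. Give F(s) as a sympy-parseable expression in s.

undo the common scale on t: 2*t on [0, 1/2); 1/2 on [1/2, 1)
the common scale on t comes off first: t on [0, 1); 1/2 on [1, 2)
cuts at 1/6: linearity sums the 2 kernel integrals
∫ 6*t·t^(s-1) over [0, 1/6)
on [1/6, 1/3) integrate f = 1/2 against the kernel

(2**s*(s + 1) + s - 1)/(2*6**s*s*(s + 1))
  Re(s) > -1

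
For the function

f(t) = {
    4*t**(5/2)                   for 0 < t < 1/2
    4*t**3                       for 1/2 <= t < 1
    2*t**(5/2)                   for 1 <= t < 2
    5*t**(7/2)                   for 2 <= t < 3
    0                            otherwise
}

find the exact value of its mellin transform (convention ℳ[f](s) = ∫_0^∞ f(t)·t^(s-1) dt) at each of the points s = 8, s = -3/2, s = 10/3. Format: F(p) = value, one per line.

f breaks at 1/2, 1, 2 into 4 integrals to sum
[0, 1/2) adds the kernel integral of 4*t**(5/2)
[1/2, 1) adds the kernel integral of 4*t**3
[1, 2) adds the kernel integral of 2*t**(5/2)
for t in [2, 3): the term is ∫ 5*t**(7/2)·t^(s-1)

F(8) = -85983209*sqrt(2)/123648 + 20459/118272 + 1771470*sqrt(3)/23
F(-3/2) = 115/6 - 2*sqrt(2)/3
F(10/3) = -51456*2**(5/6)/1435 - 3*2**(2/3)/608 + 3*2**(1/6)/280 + 192/665 + 21870*3**(5/6)/41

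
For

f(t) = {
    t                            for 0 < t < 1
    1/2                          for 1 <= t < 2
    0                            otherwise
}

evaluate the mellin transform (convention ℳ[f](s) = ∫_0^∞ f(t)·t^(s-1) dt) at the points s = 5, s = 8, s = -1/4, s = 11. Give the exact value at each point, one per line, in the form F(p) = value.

f breaks at 1 into 2 integrals to sum
[0, 1) adds the kernel integral of t
on [1, 2): add ∫ 1/2·t^(s-1) dt

F(5) = 49/15
F(8) = 2311/144
F(-1/4) = 10/3 - 2**(3/4)
F(11) = 12293/132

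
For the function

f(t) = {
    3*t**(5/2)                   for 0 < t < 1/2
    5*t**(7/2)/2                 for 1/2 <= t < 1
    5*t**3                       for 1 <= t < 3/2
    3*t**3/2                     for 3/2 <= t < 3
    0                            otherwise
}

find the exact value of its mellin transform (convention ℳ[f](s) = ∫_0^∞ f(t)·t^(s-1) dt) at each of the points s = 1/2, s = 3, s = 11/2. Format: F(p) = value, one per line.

F(1/2) = -643/896 + 27*sqrt(6)/16 + 81*sqrt(3)/7
F(3) = 101*sqrt(2)/18304 + 1881443/9984
F(11/2) = -96991/313344 + 45927*sqrt(6)/8704 + 19683*sqrt(3)/17

slice at 1/2, 1, 3/2, transform all 4 pieces, and sum them
segment 0 to 1/2 holds 3*t**(5/2); add its integral
on [1/2, 1) integrate f = 5*t**(7/2)/2 against the kernel
∫ over [1, 3/2) of 5*t**3·t^(s-1) joins the sum
[3/2, 3) adds the kernel integral of 3*t**3/2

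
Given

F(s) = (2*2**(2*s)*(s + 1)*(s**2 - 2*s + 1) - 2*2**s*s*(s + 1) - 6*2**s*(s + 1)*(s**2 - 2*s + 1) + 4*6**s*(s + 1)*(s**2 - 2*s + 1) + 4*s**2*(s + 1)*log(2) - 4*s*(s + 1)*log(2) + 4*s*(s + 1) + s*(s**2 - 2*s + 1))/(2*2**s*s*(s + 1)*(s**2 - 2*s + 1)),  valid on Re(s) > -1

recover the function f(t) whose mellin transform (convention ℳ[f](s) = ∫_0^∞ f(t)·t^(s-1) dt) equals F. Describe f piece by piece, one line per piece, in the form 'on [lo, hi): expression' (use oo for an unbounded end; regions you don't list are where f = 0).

on [0, 1/2): t
on [1/2, 1): log(t)/t
on [1, 2): 3
on [2, 3): 2

f breaks at 1/2, 1, 2 into 4 integrals to sum
for t in [0, 1/2): the term is ∫ t·t^(s-1)
over [1/2, 1), the kernel integral of log(t)/t enters the sum
for t in [1, 2): the term is ∫ 3·t^(s-1)
for t in [2, 3): the term is ∫ 2·t^(s-1)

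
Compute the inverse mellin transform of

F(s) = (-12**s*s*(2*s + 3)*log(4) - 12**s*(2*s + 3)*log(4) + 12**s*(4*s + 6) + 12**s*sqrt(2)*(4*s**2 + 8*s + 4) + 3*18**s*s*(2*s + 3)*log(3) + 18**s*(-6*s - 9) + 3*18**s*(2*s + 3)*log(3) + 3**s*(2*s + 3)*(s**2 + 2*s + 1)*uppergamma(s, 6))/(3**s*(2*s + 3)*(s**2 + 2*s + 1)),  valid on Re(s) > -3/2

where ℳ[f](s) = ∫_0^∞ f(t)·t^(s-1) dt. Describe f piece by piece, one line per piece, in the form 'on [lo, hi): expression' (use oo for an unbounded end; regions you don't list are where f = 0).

on [0, 4): sqrt(2)*t**(3/2)/4
on [4, 6): t*log(t/2)/2
on [6, oo): exp(-t)

undo the common scale on t: t**(3/2) on [0, 2); t*log(t) on [2, 3); exp(-2*t) on [3, ∞)
summing 3 kernel integrals split by 4, 6 yields ℳ[f](s)
segment [0, 4) carries sqrt(2)*t**(3/2)/4; integrate it
between 4 and 6 the integrand is t*log(t/2)/2·t^(s-1)
∫ over [6, ∞) of exp(-t)·t^(s-1) joins the sum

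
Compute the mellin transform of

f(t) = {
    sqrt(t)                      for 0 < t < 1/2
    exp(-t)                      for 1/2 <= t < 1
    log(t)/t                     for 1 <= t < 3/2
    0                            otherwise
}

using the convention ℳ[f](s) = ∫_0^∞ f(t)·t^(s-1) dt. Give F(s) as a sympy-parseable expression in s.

f breaks at 1/2, 1 into 3 integrals to sum
on [0, 1/2): add ∫ sqrt(t)·t^(s-1) dt
∫ over [1/2, 1) of exp(-t)·t^(s-1) joins the sum
on [1, 3/2) integrate f = log(t)/t against the kernel

(3*2**s*(2*s + 1)*(s**2 - 2*s + 1)*uppergamma(s, 1/2) - 3*2**s*(2*s + 1)*(s**2 - 2*s + 1)*uppergamma(s, 1) + 3*2**s*(2*s + 1) + 3**s*s*(2*s + 1)*(-2*log(2) + 2*log(3)) - 2*3**s*(2*s + 1) + 3**s*(2*s + 1)*(-2*log(3) + 2*log(2)) + 3*sqrt(2)*(s**2 - 2*s + 1))/(3*2**s*(2*s + 1)*(s**2 - 2*s + 1))
  Re(s) > -1/2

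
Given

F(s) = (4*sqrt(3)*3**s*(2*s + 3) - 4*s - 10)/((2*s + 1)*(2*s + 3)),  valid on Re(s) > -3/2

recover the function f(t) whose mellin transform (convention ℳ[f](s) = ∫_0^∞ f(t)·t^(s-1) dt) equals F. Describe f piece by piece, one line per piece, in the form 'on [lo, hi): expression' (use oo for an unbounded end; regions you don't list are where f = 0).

summing 2 kernel integrals split by 1 yields ℳ[f](s)
on [0, 1) integrate f = t**(3/2) against the kernel
on [1, 3) integrate f = 2*sqrt(t) against the kernel

on [0, 1): t**(3/2)
on [1, 3): 2*sqrt(t)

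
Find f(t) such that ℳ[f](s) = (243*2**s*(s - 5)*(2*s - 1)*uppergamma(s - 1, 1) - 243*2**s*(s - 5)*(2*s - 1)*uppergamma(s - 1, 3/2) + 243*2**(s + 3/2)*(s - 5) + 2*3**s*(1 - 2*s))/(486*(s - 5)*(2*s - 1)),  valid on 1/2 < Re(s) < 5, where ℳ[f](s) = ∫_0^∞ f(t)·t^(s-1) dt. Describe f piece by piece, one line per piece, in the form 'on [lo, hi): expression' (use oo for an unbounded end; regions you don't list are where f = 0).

on [0, 2): 1/sqrt(t)
on [2, 3): exp(-t/2)/t
on [3, oo): t**(-5)

invert the shared t-power to get sqrt(t) on [0, 2); exp(-t/2) on [2, 3); t**(-4) on [3, ∞)
breakpoints 2, 3: one integral from each of the 3 segments
for t in [0, 2): the term is ∫ 1/sqrt(t)·t^(s-1)
∫ exp(-t/2)/t·t^(s-1) over [2, 3)
∫ t**(-5)·t^(s-1) over [3, ∞)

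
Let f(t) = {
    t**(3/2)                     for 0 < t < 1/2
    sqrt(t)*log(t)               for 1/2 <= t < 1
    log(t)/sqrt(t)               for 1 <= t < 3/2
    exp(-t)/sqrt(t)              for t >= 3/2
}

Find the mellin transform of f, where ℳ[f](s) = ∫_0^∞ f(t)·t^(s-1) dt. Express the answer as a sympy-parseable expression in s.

the shared t-power comes off first: t on [0, 1/2); log(t) on [1/2, 1); log(t)/t on [1, 3/2); …
the shared t-power comes off first: t**2 on [0, 1/2); t*log(t) on [1/2, 1); log(t) on [1, 3/2); …
integrate the 4 segments split at 1/2, 1, 3/2, then add the results
between 0 and 1/2 the integrand is t**(3/2)·t^(s-1)
over [1/2, 1), the kernel integral of sqrt(t)*log(t) enters the sum
∫ over [1, 3/2) of log(t)/sqrt(t)·t^(s-1) joins the sum
for t in [3/2, ∞): the term is ∫ exp(-t)/sqrt(t)·t^(s-1)

2**(1/2 - s)*(3*2**(s + 1/2)*(2*s - 1)**2*(2*s + 3)*(8*s + (2*s - 1)**2)*uppergamma(s - 1/2, 3/2) - 12*2**(s + 1/2)*(2*s - 1)**2*(2*s + 3) + 12*2**(s + 1/2)*(2*s + 3)*(8*s + (2*s - 1)**2) + 3**(s + 1/2)*(2*s - 1)*(2*s + 3)*(8*s + (2*s - 1)**2)*(-4*log(2) + 4*log(3)) - 8*3**(s + 1/2)*(2*s + 3)*(8*s + (2*s - 1)**2) + 6*(2*s - 1)**3*(2*s + 3)*log(2) + 12*(2*s - 1)**2*(2*s + 3)*log(2) + 12*(2*s - 1)**2*(2*s + 3) + 3*(2*s - 1)**2*(8*s + (2*s - 1)**2))/(6*(2*s - 1)**2*(2*s + 3)*(8*s + (2*s - 1)**2))
  Re(s) > -3/2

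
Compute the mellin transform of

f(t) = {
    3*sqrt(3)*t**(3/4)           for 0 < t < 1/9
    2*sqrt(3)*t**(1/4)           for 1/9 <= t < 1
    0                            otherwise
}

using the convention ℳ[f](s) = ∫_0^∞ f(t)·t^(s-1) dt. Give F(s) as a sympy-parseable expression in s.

remove the common scale on t first: 3**(3/4)*t**(3/4) on [0, 1/3); 2*3**(1/4)*t**(1/4) on [1/3, 3)
back out the common scale on t: t**(3/4) on [0, 1); 2*t**(1/4) on [1, 9)
undo the power substitution: t**(3/2) on [0, 1); 2*sqrt(t) on [1, 3)
integrate the 2 segments split at 1/9, then add the results
[0, 1/9) adds the kernel integral of 3*sqrt(3)*t**(3/4)
segment [1/9, 1) carries 2*sqrt(3)*t**(1/4); integrate it

(4*3**(2*s + 1/2)*(8*s + 6) - 16*s - 20)/(9**s*(4*s + 1)*(4*s + 3))
  Re(s) > -3/4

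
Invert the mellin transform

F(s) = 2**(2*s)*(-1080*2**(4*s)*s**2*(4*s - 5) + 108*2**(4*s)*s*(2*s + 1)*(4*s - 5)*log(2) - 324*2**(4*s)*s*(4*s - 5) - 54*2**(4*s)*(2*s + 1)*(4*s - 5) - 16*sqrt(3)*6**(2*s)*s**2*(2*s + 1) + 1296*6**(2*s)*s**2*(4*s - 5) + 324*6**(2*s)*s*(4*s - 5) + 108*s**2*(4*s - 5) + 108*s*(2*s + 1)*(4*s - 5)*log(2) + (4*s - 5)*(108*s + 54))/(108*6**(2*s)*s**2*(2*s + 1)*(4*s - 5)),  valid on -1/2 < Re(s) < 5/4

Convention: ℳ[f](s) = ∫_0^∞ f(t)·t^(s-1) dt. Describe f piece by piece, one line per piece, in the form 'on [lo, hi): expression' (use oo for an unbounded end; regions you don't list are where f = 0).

remove the power substitution first: 3*t/2 on [0, 1/3); log(3*t/2) on [1/3, 4/3); 3*t/2 + 3 on [4/3, 2); …
remove the common scale on t first: 3*t on [0, 1/6); log(3*t) on [1/6, 2/3); 3*t + 3 on [2/3, 1); …
undo the common scale on t: t on [0, 1/2); log(t) on [1/2, 2); t + 3 on [2, 3); …
integrate the 4 segments split at 1/9, 16/9, 4, then add the results
segment 0 to 1/9 holds 3*sqrt(t)/2; add its integral
for t in [1/9, 16/9): the term is ∫ log(3*sqrt(t)/2)·t^(s-1)
on [16/9, 4): add ∫ (3*sqrt(t)/2 + 3)·t^(s-1) dt
for t in [4, ∞): the term is ∫ 4*sqrt(6)/(27*t**(5/4))·t^(s-1)

on [0, 1/9): 3*sqrt(t)/2
on [1/9, 16/9): log(3*sqrt(t)/2)
on [16/9, 4): 3*sqrt(t)/2 + 3
on [4, oo): 4*sqrt(6)/(27*t**(5/4))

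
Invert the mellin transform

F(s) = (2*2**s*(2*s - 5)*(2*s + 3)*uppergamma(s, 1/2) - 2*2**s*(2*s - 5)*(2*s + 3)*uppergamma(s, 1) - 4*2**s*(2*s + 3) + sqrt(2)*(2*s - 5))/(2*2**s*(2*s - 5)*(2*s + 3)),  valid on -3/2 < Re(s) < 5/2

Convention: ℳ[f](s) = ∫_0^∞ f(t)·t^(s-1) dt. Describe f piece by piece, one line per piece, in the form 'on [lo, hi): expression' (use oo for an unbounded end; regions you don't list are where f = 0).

on [0, 1/2): t**(3/2)
on [1/2, 1): exp(-t)
on [1, oo): t**(-5/2)

split f at 1/2, 1: ℳ[f](s) collects 3 kernel integrals
piece [0, 1/2): integrate t**(3/2) against the kernel
over [1/2, 1), the kernel integral of exp(-t) enters the sum
[1, ∞) adds the kernel integral of t**(-5/2)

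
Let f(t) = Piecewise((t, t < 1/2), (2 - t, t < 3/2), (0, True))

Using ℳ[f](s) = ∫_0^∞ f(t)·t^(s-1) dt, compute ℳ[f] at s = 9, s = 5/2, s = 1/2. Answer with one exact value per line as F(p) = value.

F(9) = 255857/92160
F(5/2) = -9*sqrt(2)/140 + 117*sqrt(6)/280
F(1/2) = sqrt(2)*(-10 + 9*sqrt(3))/6

breakpoints 1/2: one integral from each of the 2 segments
over [0, 1/2), the kernel integral of t enters the sum
segment [1/2, 3/2) carries (2 - t); integrate it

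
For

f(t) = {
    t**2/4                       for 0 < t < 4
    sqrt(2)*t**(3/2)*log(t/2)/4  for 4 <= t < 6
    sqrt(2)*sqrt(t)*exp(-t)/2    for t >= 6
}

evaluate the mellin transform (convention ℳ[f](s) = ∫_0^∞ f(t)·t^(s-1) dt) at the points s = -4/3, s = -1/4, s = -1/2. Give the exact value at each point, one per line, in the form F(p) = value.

F(-4/3) = -9*2**(2/3)*3**(1/6) + sqrt(2)*uppergamma(-5/6, 6)/2 + 3*2**(1/3)/4 + log(3**(3*2**(2/3)*3**(1/6)/2)/2**(3*2**(5/6)/2)) + 9*2**(5/6)
F(-1/4) = -24*2**(3/4)*3**(1/4)/25 - 8*log(2)/5 + sqrt(2)*uppergamma(1/4, 6)/2 + 32/25 + 8*sqrt(2)/7 + 6*2**(3/4)*3**(1/4)*log(3)/5
F(-1/2) = sqrt(2)*(-3 - 3*Ei(-6) + 4*sqrt(2) + log(19683/64))/6

undo the common scale on t: t**2 on [0, 2); t**(3/2)*log(t) on [2, 3); sqrt(t)*exp(-2*t) on [3, ∞)
the shared t-power comes off first: t**(3/2) on [0, 2); t*log(t) on [2, 3); exp(-2*t) on [3, ∞)
breakpoints 4, 6: one integral from each of the 3 segments
segment [0, 4) carries t**2/4; integrate it
for t in [4, 6): the term is ∫ sqrt(2)*t**(3/2)*log(t/2)/4·t^(s-1)
piece [6, ∞): integrate sqrt(2)*sqrt(t)*exp(-t)/2 against the kernel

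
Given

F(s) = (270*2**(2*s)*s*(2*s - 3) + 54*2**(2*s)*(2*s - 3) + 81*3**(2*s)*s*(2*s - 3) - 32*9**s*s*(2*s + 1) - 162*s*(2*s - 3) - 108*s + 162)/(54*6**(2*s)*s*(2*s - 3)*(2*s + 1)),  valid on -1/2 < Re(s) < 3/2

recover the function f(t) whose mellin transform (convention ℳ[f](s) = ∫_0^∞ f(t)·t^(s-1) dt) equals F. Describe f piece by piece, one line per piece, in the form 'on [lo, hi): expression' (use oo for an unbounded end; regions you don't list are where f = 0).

on [0, 1/36): 3*sqrt(t)
on [1/36, 1/9): 6*sqrt(t) + 1
on [1/9, 1/4): 3*sqrt(t)/2
on [1/4, oo): 1/(27*t**(3/2))

the power substitution comes off first: 3*t on [0, 1/6); 6*t + 1 on [1/6, 1/3); 3*t/2 on [1/3, 1/2); …
peel off the common scale on t: t on [0, 1/2); 2*t + 1 on [1/2, 1); t/2 on [1, 3/2); …
decompose at 1/36, 1/9, 1/4; ℳ[f](s) sums the 4 pieces' integrals
[0, 1/36) adds the kernel integral of 3*sqrt(t)
between 1/36 and 1/9 the integrand is (6*sqrt(t) + 1)·t^(s-1)
segment 1/9 to 1/4 holds 3*sqrt(t)/2; add its integral
on [1/4, ∞): add ∫ 1/(27*t**(3/2))·t^(s-1) dt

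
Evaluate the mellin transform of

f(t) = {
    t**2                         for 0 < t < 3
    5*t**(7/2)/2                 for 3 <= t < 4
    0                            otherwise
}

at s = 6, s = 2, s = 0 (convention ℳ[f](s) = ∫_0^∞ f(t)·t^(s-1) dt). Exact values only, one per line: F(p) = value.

cuts at 3: linearity sums the 2 kernel integrals
on [0, 3): add ∫ t**2·t^(s-1) dt
[3, 4) adds the kernel integral of 5*t**(7/2)/2

F(6) = 21096179/152 - 98415*sqrt(3)/19
F(2) = 41851/44 - 1215*sqrt(3)/11
F(0) = 1343/14 - 135*sqrt(3)/7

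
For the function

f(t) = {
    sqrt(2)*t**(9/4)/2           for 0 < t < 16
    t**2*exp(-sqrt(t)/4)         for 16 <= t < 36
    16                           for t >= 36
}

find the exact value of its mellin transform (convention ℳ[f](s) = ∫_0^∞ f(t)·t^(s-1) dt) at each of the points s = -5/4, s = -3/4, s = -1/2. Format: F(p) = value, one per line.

F(-5/4) = -8*sqrt(6)*exp(-3/2) - 8*sqrt(pi)*erfc(sqrt(6)/2) + 8*sqrt(6)/135 + 8*sqrt(pi)*erfc(1) + 16*exp(-1) + 8*sqrt(2)
F(-3/4) = -96*sqrt(6)*exp(-3/2) - 48*sqrt(pi)*erfc(sqrt(6)/2) + 16*sqrt(6)/27 + 48*sqrt(pi)*erfc(1) + 64*sqrt(2)/3 + 160*exp(-1)
F(-1/2) = -928*exp(-3/2) + 16/3 + 256*sqrt(2)/7 + 640*exp(-1)

the shared t-power comes off first: sqrt(2)*t**(1/4)/2 on [0, 16); exp(-sqrt(t)/4) on [16, 36); 16/t**2 on [36, ∞)
back out the power substitution: sqrt(2)*sqrt(t)/2 on [0, 4); exp(-t/4) on [4, 6); 16/t**4 on [6, ∞)
invert the common scale on t to get sqrt(t) on [0, 2); exp(-t/2) on [2, 3); t**(-4) on [3, ∞)
slice at 16, 36, transform all 3 pieces, and sum them
on [0, 16) integrate f = sqrt(2)*t**(9/4)/2 against the kernel
segment 16 to 36 holds t**2*exp(-sqrt(t)/4); add its integral
∫ over [36, ∞) of 16·t^(s-1) joins the sum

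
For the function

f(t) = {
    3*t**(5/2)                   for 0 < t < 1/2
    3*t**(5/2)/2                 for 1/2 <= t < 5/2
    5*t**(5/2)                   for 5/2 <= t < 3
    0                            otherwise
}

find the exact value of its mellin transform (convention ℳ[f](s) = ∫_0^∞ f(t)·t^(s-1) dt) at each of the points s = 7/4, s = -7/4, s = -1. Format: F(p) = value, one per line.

along the cuts 1/2, 5/2, ℳ[f](s) splits into 3 integrals
over [0, 1/2), the kernel integral of 3*t**(5/2) enters the sum
[1/2, 5/2) adds the kernel integral of 3*t**(5/2)/2
for t in [5/2, 3): the term is ∫ 5*t**(5/2)·t^(s-1)

F(7/4) = -4375*2**(3/4)*5**(1/4)/272 + 3*2**(3/4)/272 + 1620*3**(1/4)/17
F(-7/4) = -7*2**(1/4)*5**(3/4)/3 + 2**(1/4) + 20*3**(3/4)/3
F(-1) = -35*sqrt(10)/12 + sqrt(2)/4 + 10*sqrt(3)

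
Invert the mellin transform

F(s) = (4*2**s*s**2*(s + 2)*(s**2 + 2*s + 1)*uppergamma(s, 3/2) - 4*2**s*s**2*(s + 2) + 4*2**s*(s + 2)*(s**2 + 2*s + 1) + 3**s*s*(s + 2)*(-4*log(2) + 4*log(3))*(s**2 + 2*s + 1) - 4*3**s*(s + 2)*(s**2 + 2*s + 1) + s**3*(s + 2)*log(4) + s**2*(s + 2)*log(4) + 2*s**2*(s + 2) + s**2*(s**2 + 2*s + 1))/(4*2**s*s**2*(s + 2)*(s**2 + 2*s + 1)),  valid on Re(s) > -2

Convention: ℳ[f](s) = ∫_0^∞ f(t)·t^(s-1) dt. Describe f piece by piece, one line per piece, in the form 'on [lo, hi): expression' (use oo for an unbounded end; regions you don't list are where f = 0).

on [0, 1/2): t**2
on [1/2, 1): t*log(t)
on [1, 3/2): log(t)
on [3/2, oo): exp(-t)

linearity at 1/2, 1, 3/2 turns ℳ[f](s) into 4 summed integrals
segment [0, 1/2) carries t**2; integrate it
[1/2, 1) adds the kernel integral of t*log(t)
on [1, 3/2): add ∫ log(t)·t^(s-1) dt
∫ exp(-t)·t^(s-1) over [3/2, ∞)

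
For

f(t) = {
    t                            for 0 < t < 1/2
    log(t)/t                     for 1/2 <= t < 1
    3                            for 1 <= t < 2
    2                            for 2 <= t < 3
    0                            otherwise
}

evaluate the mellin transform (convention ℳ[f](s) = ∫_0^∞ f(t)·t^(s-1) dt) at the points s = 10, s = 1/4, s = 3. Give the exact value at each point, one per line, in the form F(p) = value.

F(10) = log(2)/4608 + 108682157681/9123840
F(1/4) = 2**(3/4)*(-310*2**(1/4) - 60*log(2) + 89 + 90*sqrt(2) + 180*6**(1/4))/45
F(3) = log(2)/8 + 3743/192

linearity at 1/2, 1, 2 turns ℳ[f](s) into 4 summed integrals
for t in [0, 1/2): the term is ∫ t·t^(s-1)
segment 1/2 to 1 holds log(t)/t; add its integral
on [1, 2): add ∫ 3·t^(s-1) dt
on [2, 3): add ∫ 2·t^(s-1) dt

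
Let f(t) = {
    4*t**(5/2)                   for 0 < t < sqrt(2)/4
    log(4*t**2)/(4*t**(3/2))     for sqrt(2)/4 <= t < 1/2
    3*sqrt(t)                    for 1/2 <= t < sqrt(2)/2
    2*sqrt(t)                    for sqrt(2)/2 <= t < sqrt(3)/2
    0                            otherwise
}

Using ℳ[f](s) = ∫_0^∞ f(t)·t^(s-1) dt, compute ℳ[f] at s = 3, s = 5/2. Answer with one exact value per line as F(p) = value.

the shared t-power comes off first: 4*t**2 on [0, sqrt(2)/4); log(4*t**2)/(4*t**2) on [sqrt(2)/4, 1/2); 3 on [1/2, sqrt(2)/2); …
the common scale on t comes off first: t**2 on [0, sqrt(2)/2); log(t**2)/t**2 on [sqrt(2)/2, 1); 3 on [1, sqrt(2)); …
remove the power substitution first: t on [0, 1/2); log(t)/t on [1/2, 1); 3 on [1, 2); …
cuts at sqrt(2)/4, 1/2, sqrt(2)/2: linearity sums the 4 kernel integrals
between 0 and sqrt(2)/4 the integrand is 4*t**(5/2)·t^(s-1)
over [sqrt(2)/4, 1/2), the kernel integral of log(4*t**2)/(4*t**(3/2)) enters the sum
∫ over [1/2, sqrt(2)/2) of 3*sqrt(t)·t^(s-1) joins the sum
for t in [sqrt(2)/2, sqrt(3)/2): the term is ∫ 2*sqrt(t)·t^(s-1)

F(3) = 2**(3/4)*(-2420*2**(3/4) + 924*log(2) + 1295 + 1584*sqrt(2) + 2376*6**(3/4))/44352
F(5/2) = sqrt(2)*(-180*sqrt(2) + 60*log(2) + 203 + 120*sqrt(6))/960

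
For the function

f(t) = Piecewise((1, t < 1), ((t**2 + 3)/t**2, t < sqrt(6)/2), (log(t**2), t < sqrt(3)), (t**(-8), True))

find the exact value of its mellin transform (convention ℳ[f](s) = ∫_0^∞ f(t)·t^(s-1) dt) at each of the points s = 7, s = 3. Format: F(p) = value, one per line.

back out the power substitution: 1 on [0, 1); (t + 3)/t on [1, 3/2); log(t) on [3/2, 3); …
reversing the shared t-power: t on [0, 1); t + 3 on [1, 3/2); t*log(t) on [3/2, 3); …
breakpoints 1, sqrt(6)/2, sqrt(3): one integral from each of the 4 segments
the [0, 1) slice contributes ∫ 1·t^(s-1) dt
segment [1, sqrt(6)/2) carries (t**2 + 3)/t**2; integrate it
on [sqrt(6)/2, sqrt(3)) integrate f = log(t**2) against the kernel
the [sqrt(3), ∞) slice contributes ∫ t**(-8)·t^(s-1) dt

F(7) = -113*sqrt(3)/147 - 27*sqrt(6)*log(3)/112 - 3/5 + 27*sqrt(6)*log(2)/112 + 3861*sqrt(6)/3920 + 27*sqrt(3)*log(3)/7
F(3) = -3 - 89*sqrt(3)/135 + log(2**(sqrt(6)/4)*3**(-sqrt(6)/4 + sqrt(3))) + 23*sqrt(6)/12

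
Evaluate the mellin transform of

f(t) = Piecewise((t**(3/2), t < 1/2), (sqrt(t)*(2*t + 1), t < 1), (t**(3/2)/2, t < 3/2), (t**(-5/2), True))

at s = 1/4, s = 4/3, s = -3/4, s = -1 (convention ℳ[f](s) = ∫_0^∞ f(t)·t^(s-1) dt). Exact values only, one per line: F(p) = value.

F(1/4) = 2**(1/4)*(-2754 + 953*3**(3/4) + 3726*2**(3/4))/3402
F(4/3) = 2**(1/6)*(-5670 + 16884*2**(5/6) + 12221*3**(5/6))/31416
F(-3/4) = 2**(1/4)*(-1053*2**(3/4) + 383*3**(3/4) + 3510)/1053
F(-1) = 1 + 599*sqrt(6)/1134 + sqrt(2)

remove the shared t-power first: t on [0, 1/2); 2*t + 1 on [1/2, 1); t/2 on [1, 3/2); …
f breaks at 1/2, 1, 3/2 into 4 integrals to sum
for t in [0, 1/2): the term is ∫ t**(3/2)·t^(s-1)
the [1/2, 1) slice contributes ∫ sqrt(t)*(2*t + 1)·t^(s-1) dt
piece [1, 3/2): integrate t**(3/2)/2 against the kernel
over [3/2, ∞), the kernel integral of t**(-5/2) enters the sum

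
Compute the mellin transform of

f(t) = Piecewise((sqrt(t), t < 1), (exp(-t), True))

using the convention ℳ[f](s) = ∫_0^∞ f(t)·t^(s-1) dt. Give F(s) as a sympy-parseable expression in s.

slice at 1, transform all 2 pieces, and sum them
segment 0 to 1 holds sqrt(t); add its integral
on [1, ∞) integrate f = exp(-t) against the kernel

((2*s + 1)*uppergamma(s, 1) + 2)/(2*s + 1)
  Re(s) > -1/2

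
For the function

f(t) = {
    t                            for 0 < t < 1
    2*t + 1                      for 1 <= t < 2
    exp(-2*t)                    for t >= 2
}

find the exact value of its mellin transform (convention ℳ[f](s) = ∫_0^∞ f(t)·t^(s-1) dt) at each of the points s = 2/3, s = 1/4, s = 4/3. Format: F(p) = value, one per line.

F(2/3) = -21/10 + 2**(1/3)*uppergamma(2/3, 4)/2 + 39*2**(2/3)/10
F(1/4) = -24/5 + 2**(3/4)*uppergamma(1/4, 4)/2 + 36*2**(1/4)/5
F(4/3) = -33/28 + 2**(2/3)*uppergamma(4/3, 4)/4 + 69*2**(1/3)/14

linearity at 1, 2 turns ℳ[f](s) into 3 summed integrals
for t in [0, 1): the term is ∫ t·t^(s-1)
∫ over [1, 2) of (2*t + 1)·t^(s-1) joins the sum
segment [2, ∞) carries exp(-2*t); integrate it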